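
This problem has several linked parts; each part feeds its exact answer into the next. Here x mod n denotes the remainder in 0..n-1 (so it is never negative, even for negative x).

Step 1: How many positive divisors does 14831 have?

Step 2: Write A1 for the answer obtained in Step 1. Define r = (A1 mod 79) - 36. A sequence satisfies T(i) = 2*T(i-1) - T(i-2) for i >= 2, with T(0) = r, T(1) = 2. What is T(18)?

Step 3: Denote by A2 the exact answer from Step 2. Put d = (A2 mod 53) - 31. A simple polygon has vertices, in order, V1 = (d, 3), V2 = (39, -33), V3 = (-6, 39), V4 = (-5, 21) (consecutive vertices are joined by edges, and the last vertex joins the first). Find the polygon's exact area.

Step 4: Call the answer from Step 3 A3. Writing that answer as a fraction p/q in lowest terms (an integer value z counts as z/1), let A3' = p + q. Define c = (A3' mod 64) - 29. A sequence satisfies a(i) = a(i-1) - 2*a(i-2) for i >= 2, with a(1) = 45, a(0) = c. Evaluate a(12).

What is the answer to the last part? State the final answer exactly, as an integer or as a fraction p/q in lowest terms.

829

Step 1: 14831 is prime, so its only divisors are 1 and 14831; count = 2; answer 2
Step 2: A1 = 2; r = -34; T(2) = 2*(2) - 1*(-34) = 38; iterating: T(2)=38, T(3)=74, T(4)=110, T(5)=146, T(6)=182, T(7)=218, T(8)=254, T(9)=290, T(10)=326, T(11)=362, T(12)=398, T(13)=434, T(14)=470, T(15)=506, T(16)=542, T(17)=578, T(18)=614; answer 614
Step 3: A2 = 614; d = 0; cross terms: (0*-33 - 39*3)=-117, (39*39 - -6*-33)=1323, (-6*21 - -5*39)=69, (-5*3 - 0*21)=-15; twice the area = |1260| = 1260; area = 630; answer 630
Step 4: A3 = 630; threaded value p + q = 631; c = 26; a(2) = 1*(45) - 2*(26) = -7; iterating: a(2)=-7, a(3)=-97, a(4)=-83, a(5)=111, a(6)=277, a(7)=55, a(8)=-499, a(9)=-609, a(10)=389, a(11)=1607, a(12)=829; answer 829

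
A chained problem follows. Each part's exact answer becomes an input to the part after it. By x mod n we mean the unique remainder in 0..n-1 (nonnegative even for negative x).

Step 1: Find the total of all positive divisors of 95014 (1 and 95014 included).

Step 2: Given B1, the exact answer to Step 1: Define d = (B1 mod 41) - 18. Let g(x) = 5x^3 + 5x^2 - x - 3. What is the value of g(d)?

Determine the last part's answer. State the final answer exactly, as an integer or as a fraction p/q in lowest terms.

-4493

Step 1: 95014 = 2 * 47507; sigma = (1 + 2) * (1 + 47507) = 3 * 47508 = 142524; answer 142524
Step 2: B1 = 142524; d = -10; 5*(-10)^3 + 5*(-10)^2 - 1*(-10)^1 - 3 = (-5000) + (500) + (10) + (-3) = -4493; answer -4493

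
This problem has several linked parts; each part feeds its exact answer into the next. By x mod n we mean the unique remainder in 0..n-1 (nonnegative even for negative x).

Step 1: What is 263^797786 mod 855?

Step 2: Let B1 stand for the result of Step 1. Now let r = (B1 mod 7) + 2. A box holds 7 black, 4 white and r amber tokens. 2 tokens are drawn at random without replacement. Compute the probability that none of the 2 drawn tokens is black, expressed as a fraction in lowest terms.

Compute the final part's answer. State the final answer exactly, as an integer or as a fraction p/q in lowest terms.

22/57

Step 1: squarings mod 855: 263^1=263, 263^2=769, 263^4=556, 263^8=481, 263^16=511, 263^32=346, 263^64=16, 263^128=256, 263^256=556, 263^512=481, 263^1024=511, 263^2048=346, 263^4096=16, 263^8192=256, 263^16384=556, 263^32768=481, 263^65536=511, 263^131072=346, 263^262144=16, 263^524288=256; 263^797786 = 263^2 * 263^8 * 263^16 * 263^64 * 263^1024 * 263^2048 * 263^8192 * 263^262144 * 263^524288 = 139 (mod 855); answer 139
Step 2: B1 = 139; r = 8; total draws C(19,2) = 171; favorable C(12,2) = 66; P = 22/57; answer 22/57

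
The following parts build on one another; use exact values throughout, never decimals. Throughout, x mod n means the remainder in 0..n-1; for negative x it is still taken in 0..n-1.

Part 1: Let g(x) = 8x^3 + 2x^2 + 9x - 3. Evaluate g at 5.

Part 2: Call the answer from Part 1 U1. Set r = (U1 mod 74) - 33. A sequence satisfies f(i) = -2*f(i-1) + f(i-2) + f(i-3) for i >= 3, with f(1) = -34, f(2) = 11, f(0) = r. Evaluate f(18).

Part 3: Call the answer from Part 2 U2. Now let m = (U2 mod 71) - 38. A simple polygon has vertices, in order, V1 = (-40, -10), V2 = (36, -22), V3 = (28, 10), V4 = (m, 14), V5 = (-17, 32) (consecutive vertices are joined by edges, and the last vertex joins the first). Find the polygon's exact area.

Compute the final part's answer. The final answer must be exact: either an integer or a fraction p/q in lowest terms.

1994

Part 1: 8*(5)^3 + 2*(5)^2 + 9*(5)^1 - 3 = (1000) + (50) + (45) + (-3) = 1092; answer 1092
Part 2: U1 = 1092; r = 23; f(3) = -2*(11) + 1*(-34) + 1*(23) = -33; iterating: f(3)=-33, f(4)=43, f(5)=-108, f(6)=226, f(7)=-517, f(8)=1152, f(9)=-2595, f(10)=5825, f(11)=-13093, f(12)=29416, f(13)=-66100, f(14)=148523, f(15)=-333730, f(16)=749883, f(17)=-1684973, f(18)=3786099; answer 3786099
Part 3: U2 = 3786099; m = -14; cross terms: (-40*-22 - 36*-10)=1240, (36*10 - 28*-22)=976, (28*14 - -14*10)=532, (-14*32 - -17*14)=-210, (-17*-10 - -40*32)=1450; twice the area = |3988| = 3988; area = 1994; answer 1994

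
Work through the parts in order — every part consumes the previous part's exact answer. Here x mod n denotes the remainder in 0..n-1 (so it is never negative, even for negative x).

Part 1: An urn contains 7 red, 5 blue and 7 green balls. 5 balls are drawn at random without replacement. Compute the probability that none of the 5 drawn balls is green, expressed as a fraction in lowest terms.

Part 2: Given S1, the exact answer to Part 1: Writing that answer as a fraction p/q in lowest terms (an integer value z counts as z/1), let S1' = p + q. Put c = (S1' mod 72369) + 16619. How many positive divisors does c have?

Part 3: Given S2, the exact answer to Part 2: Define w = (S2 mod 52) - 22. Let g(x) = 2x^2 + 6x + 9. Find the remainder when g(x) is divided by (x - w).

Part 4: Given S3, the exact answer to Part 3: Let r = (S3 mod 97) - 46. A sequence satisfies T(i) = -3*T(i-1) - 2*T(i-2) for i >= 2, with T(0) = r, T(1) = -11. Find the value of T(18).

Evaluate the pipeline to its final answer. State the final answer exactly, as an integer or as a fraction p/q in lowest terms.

Part 1: total draws C(19,5) = 11628; favorable C(12,5) = 792; P = 22/323; answer 22/323
Part 2: S1 = 22/323; threaded value p + q = 345; c = 16964; 16964 = 2^2 * 4241; number of divisors = (2+1) * (1+1) = 6; answer 6
Part 3: S2 = 6; w = -16; remainder = value at the root: 2*(-16)^2 + 6*(-16)^1 + 9 = (512) + (-96) + (9) = 425; answer 425
Part 4: S3 = 425; r = -9; T(2) = -3*(-11) - 2*(-9) = 51; iterating: T(2)=51, T(3)=-131, T(4)=291, T(5)=-611, T(6)=1251, T(7)=-2531, T(8)=5091, T(9)=-10211, T(10)=20451, T(11)=-40931, T(12)=81891, T(13)=-163811, T(14)=327651, T(15)=-655331, T(16)=1310691, T(17)=-2621411, T(18)=5242851; answer 5242851

5242851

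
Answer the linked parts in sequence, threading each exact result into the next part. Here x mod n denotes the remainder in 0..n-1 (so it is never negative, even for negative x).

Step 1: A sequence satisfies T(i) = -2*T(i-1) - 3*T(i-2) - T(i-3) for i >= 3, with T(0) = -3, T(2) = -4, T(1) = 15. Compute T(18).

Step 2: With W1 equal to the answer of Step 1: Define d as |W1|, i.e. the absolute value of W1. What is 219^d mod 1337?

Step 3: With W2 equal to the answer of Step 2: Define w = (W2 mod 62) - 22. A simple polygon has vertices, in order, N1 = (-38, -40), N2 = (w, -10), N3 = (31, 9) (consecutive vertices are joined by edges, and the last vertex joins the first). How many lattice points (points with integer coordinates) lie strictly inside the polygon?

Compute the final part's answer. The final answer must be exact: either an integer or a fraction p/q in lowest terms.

Step 1: T(3) = -2*(-4) - 3*(15) - 1*(-3) = -34; iterating: T(3)=-34, T(4)=65, T(5)=-24, T(6)=-113, T(7)=233, T(8)=-103, T(9)=-380, T(10)=836, T(11)=-429, T(12)=-1270, T(13)=2991, T(14)=-1743, T(15)=-4217, T(16)=10672, T(17)=-6950, T(18)=-13899; answer -13899
Step 2: W1 = -13899; d = 13899; squarings mod 1337: 219^1=219, 219^2=1166, 219^4=1164, 219^8=515, 219^16=499, 219^32=319, 219^64=149, 219^128=809, 219^256=688, 219^512=46, 219^1024=779, 219^2048=1180, 219^4096=583, 219^8192=291; 219^13899 = 219^1 * 219^2 * 219^8 * 219^64 * 219^512 * 219^1024 * 219^4096 * 219^8192 = 666 (mod 1337); answer 666
Step 3: W2 = 666; w = 24; cross terms: (-38*-10 - 24*-40)=1340, (24*9 - 31*-10)=526, (31*-40 - -38*9)=-898; twice the area = |968| = 968; area = 484; boundary points = 2 + 1 + 1 = 4; strictly interior points = area - boundary/2 + 1 = 483; answer 483

483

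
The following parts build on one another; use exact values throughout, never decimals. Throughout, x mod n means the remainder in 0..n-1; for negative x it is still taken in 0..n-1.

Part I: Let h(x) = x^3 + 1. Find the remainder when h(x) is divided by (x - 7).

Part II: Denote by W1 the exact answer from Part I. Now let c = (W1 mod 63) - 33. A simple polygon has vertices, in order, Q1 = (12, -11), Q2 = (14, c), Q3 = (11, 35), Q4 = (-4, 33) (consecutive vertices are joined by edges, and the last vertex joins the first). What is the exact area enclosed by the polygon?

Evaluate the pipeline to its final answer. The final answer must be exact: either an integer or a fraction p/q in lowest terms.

791/2

Part I: remainder = value at the root: 1*(7)^3 + 1 = (343) + (1) = 344; answer 344
Part II: W1 = 344; c = -4; cross terms: (12*-4 - 14*-11)=106, (14*35 - 11*-4)=534, (11*33 - -4*35)=503, (-4*-11 - 12*33)=-352; twice the area = |791| = 791; area = 791/2; answer 791/2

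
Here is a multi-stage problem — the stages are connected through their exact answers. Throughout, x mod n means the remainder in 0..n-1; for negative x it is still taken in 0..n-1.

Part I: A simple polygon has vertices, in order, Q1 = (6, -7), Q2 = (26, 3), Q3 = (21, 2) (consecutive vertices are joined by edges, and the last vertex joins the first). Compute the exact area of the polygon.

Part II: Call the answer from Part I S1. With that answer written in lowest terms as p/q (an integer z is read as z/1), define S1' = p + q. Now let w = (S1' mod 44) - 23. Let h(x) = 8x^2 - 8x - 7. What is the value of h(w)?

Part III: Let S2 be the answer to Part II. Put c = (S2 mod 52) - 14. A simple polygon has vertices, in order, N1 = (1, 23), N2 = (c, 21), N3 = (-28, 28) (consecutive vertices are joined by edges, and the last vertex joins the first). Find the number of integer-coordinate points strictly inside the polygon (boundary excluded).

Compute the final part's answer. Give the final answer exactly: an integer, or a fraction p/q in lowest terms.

3

Part I: cross terms: (6*3 - 26*-7)=200, (26*2 - 21*3)=-11, (21*-7 - 6*2)=-159; twice the area = |30| = 30; area = 15; answer 15
Part II: S1 = 15; threaded value p + q = 16; w = -7; 8*(-7)^2 - 8*(-7)^1 - 7 = (392) + (56) + (-7) = 441; answer 441
Part III: S2 = 441; c = 11; cross terms: (1*21 - 11*23)=-232, (11*28 - -28*21)=896, (-28*23 - 1*28)=-672; twice the area = |-8| = 8; area = 4; boundary points = 2 + 1 + 1 = 4; strictly interior points = area - boundary/2 + 1 = 3; answer 3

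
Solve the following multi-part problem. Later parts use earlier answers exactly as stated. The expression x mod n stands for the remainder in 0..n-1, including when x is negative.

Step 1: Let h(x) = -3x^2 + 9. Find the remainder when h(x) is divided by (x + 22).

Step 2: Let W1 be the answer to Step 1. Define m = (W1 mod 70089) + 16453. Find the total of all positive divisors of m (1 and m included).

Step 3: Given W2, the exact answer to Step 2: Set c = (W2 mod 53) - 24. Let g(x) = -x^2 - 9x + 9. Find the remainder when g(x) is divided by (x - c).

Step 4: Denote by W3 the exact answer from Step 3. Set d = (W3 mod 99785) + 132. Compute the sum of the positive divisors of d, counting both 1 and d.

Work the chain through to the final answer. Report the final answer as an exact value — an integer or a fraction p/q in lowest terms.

Step 1: remainder = value at the root: -3*(-22)^2 + 9 = (-1452) + (9) = -1443; answer -1443
Step 2: W1 = -1443; m = 85099; 85099 = 7 * 12157; sigma = (1 + 7) * (1 + 12157) = 8 * 12158 = 97264; answer 97264
Step 3: W2 = 97264; c = -15; remainder = value at the root: -1*(-15)^2 - 9*(-15)^1 + 9 = (-225) + (135) + (9) = -81; answer -81
Step 4: W3 = -81; d = 99836; 99836 = 2^2 * 11 * 2269; sigma = (1 + 2 + 4) * (1 + 11) * (1 + 2269) = 7 * 12 * 2270 = 190680; answer 190680

190680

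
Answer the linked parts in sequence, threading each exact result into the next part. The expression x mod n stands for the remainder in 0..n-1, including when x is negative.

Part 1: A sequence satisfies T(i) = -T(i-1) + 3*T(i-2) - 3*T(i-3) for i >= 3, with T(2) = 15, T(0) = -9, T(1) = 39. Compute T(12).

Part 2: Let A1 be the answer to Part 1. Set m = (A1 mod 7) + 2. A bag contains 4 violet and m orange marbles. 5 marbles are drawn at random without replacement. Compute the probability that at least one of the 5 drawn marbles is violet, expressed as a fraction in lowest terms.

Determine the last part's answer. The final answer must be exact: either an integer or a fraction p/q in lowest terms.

Part 1: T(3) = -1*(15) + 3*(39) - 3*(-9) = 129; iterating: T(3)=129, T(4)=-201, T(5)=543, T(6)=-1533, T(7)=3765, T(8)=-9993, T(9)=25887, T(10)=-67161, T(11)=174801, T(12)=-453945; answer -453945
Part 2: A1 = -453945; m = 7; total draws C(11,5) = 462; complement C(7,5) = 21; favorable 462 - 21 = 441; P = 21/22; answer 21/22

21/22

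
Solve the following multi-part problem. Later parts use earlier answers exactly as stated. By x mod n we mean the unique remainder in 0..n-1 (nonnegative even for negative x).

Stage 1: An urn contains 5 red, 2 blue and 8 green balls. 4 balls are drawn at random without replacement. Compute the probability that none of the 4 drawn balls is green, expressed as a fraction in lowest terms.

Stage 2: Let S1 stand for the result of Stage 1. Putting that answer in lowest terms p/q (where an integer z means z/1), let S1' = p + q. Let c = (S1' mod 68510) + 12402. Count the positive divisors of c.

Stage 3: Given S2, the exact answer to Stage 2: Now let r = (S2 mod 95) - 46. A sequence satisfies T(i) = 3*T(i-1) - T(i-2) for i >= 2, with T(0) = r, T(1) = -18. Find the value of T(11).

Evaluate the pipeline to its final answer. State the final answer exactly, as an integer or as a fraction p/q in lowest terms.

Stage 1: total draws C(15,4) = 1365; favorable C(7,4) = 35; P = 1/39; answer 1/39
Stage 2: S1 = 1/39; threaded value p + q = 40; c = 12442; 12442 = 2 * 6221; number of divisors = (1+1) * (1+1) = 4; answer 4
Stage 3: S2 = 4; r = -42; T(2) = 3*(-18) - 1*(-42) = -12; iterating: T(2)=-12, T(3)=-18, T(4)=-42, T(5)=-108, T(6)=-282, T(7)=-738, T(8)=-1932, T(9)=-5058, T(10)=-13242, T(11)=-34668; answer -34668

-34668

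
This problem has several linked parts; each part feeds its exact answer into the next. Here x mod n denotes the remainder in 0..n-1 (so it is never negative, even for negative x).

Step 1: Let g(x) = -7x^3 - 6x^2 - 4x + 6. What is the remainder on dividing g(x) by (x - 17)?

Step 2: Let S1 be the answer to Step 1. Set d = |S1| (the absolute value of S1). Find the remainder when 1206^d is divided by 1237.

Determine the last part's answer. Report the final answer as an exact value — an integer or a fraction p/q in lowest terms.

Step 1: remainder = value at the root: -7*(17)^3 - 6*(17)^2 - 4*(17)^1 + 6 = (-34391) + (-1734) + (-68) + (6) = -36187; answer -36187
Step 2: S1 = -36187; d = 36187; squarings mod 1237: 1206^1=1206, 1206^2=961, 1206^4=719, 1206^8=1132, 1206^16=1129, 1206^32=531, 1206^64=1162, 1206^128=677, 1206^256=639, 1206^512=111, 1206^1024=1188, 1206^2048=1164, 1206^4096=381, 1206^8192=432, 1206^16384=1074, 1206^32768=592; 1206^36187 = 1206^1 * 1206^2 * 1206^8 * 1206^16 * 1206^64 * 1206^256 * 1206^1024 * 1206^2048 * 1206^32768 = 590 (mod 1237); answer 590

590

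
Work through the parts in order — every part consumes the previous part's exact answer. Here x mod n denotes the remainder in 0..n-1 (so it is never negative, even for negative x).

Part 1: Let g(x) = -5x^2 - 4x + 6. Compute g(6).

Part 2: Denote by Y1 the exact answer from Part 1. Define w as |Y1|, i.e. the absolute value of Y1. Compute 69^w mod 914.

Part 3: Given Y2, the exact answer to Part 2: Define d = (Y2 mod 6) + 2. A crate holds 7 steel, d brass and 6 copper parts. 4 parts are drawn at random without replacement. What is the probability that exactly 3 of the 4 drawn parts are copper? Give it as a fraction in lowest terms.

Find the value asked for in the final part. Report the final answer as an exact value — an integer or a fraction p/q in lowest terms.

10/91

Part 1: -5*(6)^2 - 4*(6)^1 + 6 = (-180) + (-24) + (6) = -198; answer -198
Part 2: Y1 = -198; w = 198; squarings mod 914: 69^1=69, 69^2=191, 69^4=835, 69^8=757, 69^16=885, 69^32=841, 69^64=759, 69^128=261; 69^198 = 69^2 * 69^4 * 69^64 * 69^128 = 541 (mod 914); answer 541
Part 3: Y2 = 541; d = 3; total draws C(16,4) = 1820; favorable C(6,3)*C(10,1) = 200; P = 10/91; answer 10/91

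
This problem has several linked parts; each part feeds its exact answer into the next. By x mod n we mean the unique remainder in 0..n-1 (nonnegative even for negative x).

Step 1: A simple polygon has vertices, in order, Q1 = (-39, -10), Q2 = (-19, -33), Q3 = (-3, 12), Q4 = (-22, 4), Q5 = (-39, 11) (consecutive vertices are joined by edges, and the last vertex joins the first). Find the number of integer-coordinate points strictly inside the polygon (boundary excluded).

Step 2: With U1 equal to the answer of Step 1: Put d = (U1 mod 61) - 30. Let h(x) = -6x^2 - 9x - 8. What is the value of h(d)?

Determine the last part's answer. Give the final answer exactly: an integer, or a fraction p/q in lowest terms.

-1790

Step 1: cross terms: (-39*-33 - -19*-10)=1097, (-19*12 - -3*-33)=-327, (-3*4 - -22*12)=252, (-22*11 - -39*4)=-86, (-39*-10 - -39*11)=819; twice the area = |1755| = 1755; area = 1755/2; boundary points = 1 + 1 + 1 + 1 + 21 = 25; strictly interior points = area - boundary/2 + 1 = 866; answer 866
Step 2: U1 = 866; d = -18; -6*(-18)^2 - 9*(-18)^1 - 8 = (-1944) + (162) + (-8) = -1790; answer -1790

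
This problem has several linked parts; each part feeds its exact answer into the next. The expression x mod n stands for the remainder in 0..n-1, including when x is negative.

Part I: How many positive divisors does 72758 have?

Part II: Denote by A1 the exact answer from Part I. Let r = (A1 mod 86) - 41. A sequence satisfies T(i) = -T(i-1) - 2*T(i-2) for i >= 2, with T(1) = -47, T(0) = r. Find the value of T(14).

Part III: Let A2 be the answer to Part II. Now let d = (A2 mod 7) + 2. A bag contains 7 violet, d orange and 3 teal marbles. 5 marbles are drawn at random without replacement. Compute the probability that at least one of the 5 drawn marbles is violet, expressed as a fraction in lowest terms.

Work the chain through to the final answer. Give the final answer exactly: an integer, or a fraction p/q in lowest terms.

Part I: 72758 = 2 * 7 * 5197; number of divisors = (1+1) * (1+1) * (1+1) = 8; answer 8
Part II: A1 = 8; r = -33; T(2) = -1*(-47) - 2*(-33) = 113; iterating: T(2)=113, T(3)=-19, T(4)=-207, T(5)=245, T(6)=169, T(7)=-659, T(8)=321, T(9)=997, T(10)=-1639, T(11)=-355, T(12)=3633, T(13)=-2923, T(14)=-4343; answer -4343
Part III: A2 = -4343; d = 6; total draws C(16,5) = 4368; complement C(9,5) = 126; favorable 4368 - 126 = 4242; P = 101/104; answer 101/104

101/104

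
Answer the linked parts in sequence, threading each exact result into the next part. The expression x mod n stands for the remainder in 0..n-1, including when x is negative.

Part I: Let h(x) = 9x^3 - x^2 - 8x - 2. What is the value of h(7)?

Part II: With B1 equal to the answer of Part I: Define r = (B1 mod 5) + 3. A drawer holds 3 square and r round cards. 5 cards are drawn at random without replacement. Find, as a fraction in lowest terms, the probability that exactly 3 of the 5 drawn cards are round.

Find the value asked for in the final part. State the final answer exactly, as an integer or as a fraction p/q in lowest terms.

1/2

Part I: 9*(7)^3 - 1*(7)^2 - 8*(7)^1 - 2 = (3087) + (-49) + (-56) + (-2) = 2980; answer 2980
Part II: B1 = 2980; r = 3; total draws C(6,5) = 6; favorable C(3,3)*C(3,2) = 3; P = 1/2; answer 1/2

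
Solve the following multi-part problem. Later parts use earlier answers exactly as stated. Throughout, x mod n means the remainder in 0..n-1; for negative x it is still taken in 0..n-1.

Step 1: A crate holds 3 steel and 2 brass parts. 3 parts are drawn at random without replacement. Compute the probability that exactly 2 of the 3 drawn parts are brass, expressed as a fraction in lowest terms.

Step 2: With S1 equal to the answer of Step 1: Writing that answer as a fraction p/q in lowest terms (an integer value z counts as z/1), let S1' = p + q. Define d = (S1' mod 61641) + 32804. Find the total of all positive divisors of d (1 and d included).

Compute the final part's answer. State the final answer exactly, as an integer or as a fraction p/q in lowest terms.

43760

Step 1: total draws C(5,3) = 10; favorable C(2,2)*C(3,1) = 3; P = 3/10; answer 3/10
Step 2: S1 = 3/10; threaded value p + q = 13; d = 32817; 32817 = 3 * 10939; sigma = (1 + 3) * (1 + 10939) = 4 * 10940 = 43760; answer 43760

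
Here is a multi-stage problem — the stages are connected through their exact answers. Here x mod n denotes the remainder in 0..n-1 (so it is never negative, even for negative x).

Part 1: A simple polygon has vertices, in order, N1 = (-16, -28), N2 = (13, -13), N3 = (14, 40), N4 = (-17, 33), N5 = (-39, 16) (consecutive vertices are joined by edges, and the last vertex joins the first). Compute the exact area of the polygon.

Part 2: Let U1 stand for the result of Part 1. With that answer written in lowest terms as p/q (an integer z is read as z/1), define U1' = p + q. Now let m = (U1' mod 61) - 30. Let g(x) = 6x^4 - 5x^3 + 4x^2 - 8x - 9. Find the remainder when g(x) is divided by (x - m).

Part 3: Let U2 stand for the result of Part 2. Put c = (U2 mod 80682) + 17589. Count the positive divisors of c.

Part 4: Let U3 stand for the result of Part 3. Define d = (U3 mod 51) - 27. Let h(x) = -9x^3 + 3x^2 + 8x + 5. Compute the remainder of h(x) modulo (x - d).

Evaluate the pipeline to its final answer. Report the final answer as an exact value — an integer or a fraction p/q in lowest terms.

110911

Part 1: cross terms: (-16*-13 - 13*-28)=572, (13*40 - 14*-13)=702, (14*33 - -17*40)=1142, (-17*16 - -39*33)=1015, (-39*-28 - -16*16)=1348; twice the area = |4779| = 4779; area = 4779/2; answer 4779/2
Part 2: U1 = 4779/2; threaded value p + q = 4781; m = -7; remainder = value at the root: 6*(-7)^4 - 5*(-7)^3 + 4*(-7)^2 - 8*(-7)^1 - 9 = (14406) + (1715) + (196) + (56) + (-9) = 16364; answer 16364
Part 3: U2 = 16364; c = 33953; 33953 = 19 * 1787; number of divisors = (1+1) * (1+1) = 4; answer 4
Part 4: U3 = 4; d = -23; remainder = value at the root: -9*(-23)^3 + 3*(-23)^2 + 8*(-23)^1 + 5 = (109503) + (1587) + (-184) + (5) = 110911; answer 110911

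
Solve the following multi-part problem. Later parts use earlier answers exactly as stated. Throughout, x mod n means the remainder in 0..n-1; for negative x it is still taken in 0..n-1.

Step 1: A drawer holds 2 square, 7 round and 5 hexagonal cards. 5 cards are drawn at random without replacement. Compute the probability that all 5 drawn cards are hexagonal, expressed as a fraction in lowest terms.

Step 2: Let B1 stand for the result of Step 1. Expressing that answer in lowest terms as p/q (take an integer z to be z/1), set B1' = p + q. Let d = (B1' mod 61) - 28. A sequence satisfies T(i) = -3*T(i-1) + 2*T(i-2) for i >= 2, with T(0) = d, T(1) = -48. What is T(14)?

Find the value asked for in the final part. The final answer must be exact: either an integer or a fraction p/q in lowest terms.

780649930

Step 1: total draws C(14,5) = 2002; favorable C(5,5) = 1; P = 1/2002; answer 1/2002
Step 2: B1 = 1/2002; threaded value p + q = 2003; d = 23; T(2) = -3*(-48) + 2*(23) = 190; iterating: T(2)=190, T(3)=-666, T(4)=2378, T(5)=-8466, T(6)=30154, T(7)=-107394, T(8)=382490, T(9)=-1362258, T(10)=4851754, T(11)=-17279778, T(12)=61542842, T(13)=-219188082, T(14)=780649930; answer 780649930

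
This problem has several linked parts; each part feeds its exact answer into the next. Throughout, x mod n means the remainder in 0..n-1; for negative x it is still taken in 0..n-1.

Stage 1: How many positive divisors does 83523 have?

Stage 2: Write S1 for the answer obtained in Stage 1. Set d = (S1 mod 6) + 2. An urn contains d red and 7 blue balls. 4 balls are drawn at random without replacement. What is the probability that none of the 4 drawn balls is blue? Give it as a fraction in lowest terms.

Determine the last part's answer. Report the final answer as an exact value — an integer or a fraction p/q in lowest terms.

1/330

Stage 1: 83523 = 3 * 11 * 2531; number of divisors = (1+1) * (1+1) * (1+1) = 8; answer 8
Stage 2: S1 = 8; d = 4; total draws C(11,4) = 330; favorable C(4,4) = 1; P = 1/330; answer 1/330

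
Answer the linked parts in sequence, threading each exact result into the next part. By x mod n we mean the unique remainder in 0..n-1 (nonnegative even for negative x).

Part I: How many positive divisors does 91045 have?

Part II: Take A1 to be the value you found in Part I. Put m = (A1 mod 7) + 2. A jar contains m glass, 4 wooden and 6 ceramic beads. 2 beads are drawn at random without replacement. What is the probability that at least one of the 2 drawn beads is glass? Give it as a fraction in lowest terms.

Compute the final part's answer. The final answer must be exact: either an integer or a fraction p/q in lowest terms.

Part I: 91045 = 5 * 131 * 139; number of divisors = (1+1) * (1+1) * (1+1) = 8; answer 8
Part II: A1 = 8; m = 3; total draws C(13,2) = 78; complement C(10,2) = 45; favorable 78 - 45 = 33; P = 11/26; answer 11/26

11/26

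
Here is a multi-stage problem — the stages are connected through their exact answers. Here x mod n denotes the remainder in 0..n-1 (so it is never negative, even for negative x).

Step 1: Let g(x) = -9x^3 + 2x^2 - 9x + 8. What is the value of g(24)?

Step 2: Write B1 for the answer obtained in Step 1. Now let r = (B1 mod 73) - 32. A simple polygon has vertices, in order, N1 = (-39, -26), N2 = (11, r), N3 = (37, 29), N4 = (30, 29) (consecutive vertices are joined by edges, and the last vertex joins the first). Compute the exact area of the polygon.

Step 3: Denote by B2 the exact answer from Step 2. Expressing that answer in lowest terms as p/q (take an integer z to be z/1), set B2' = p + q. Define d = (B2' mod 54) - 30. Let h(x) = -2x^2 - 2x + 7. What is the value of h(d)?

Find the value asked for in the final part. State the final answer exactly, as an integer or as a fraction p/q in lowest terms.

Step 1: -9*(24)^3 + 2*(24)^2 - 9*(24)^1 + 8 = (-124416) + (1152) + (-216) + (8) = -123472; answer -123472
Step 2: B1 = -123472; r = 12; cross terms: (-39*12 - 11*-26)=-182, (11*29 - 37*12)=-125, (37*29 - 30*29)=203, (30*-26 - -39*29)=351; twice the area = |247| = 247; area = 247/2; answer 247/2
Step 3: B2 = 247/2; threaded value p + q = 249; d = 3; -2*(3)^2 - 2*(3)^1 + 7 = (-18) + (-6) + (7) = -17; answer -17

-17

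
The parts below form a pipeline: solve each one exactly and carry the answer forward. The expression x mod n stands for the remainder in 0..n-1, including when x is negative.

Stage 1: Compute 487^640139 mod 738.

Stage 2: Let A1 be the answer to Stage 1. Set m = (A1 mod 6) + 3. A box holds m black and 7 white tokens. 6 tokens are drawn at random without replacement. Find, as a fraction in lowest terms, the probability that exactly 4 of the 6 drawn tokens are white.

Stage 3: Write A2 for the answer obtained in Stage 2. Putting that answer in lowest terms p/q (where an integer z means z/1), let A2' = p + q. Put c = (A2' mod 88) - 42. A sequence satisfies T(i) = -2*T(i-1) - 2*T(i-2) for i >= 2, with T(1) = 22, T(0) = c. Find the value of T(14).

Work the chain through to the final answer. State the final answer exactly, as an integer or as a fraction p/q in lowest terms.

-512

Stage 1: squarings mod 738: 487^1=487, 487^2=271, 487^4=379, 487^8=469, 487^16=37, 487^32=631, 487^64=379, 487^128=469, 487^256=37, 487^512=631, 487^1024=379, 487^2048=469, 487^4096=37, 487^8192=631, 487^16384=379, 487^32768=469, 487^65536=37, 487^131072=631, 487^262144=379, 487^524288=469; 487^640139 = 487^1 * 487^2 * 487^8 * 487^128 * 487^1024 * 487^16384 * 487^32768 * 487^65536 * 487^524288 = 541 (mod 738); answer 541
Stage 2: A1 = 541; m = 4; total draws C(11,6) = 462; favorable C(7,4)*C(4,2) = 210; P = 5/11; answer 5/11
Stage 3: A2 = 5/11; threaded value p + q = 16; c = -26; T(2) = -2*(22) - 2*(-26) = 8; iterating: T(2)=8, T(3)=-60, T(4)=104, T(5)=-88, T(6)=-32, T(7)=240, T(8)=-416, T(9)=352, T(10)=128, T(11)=-960, T(12)=1664, T(13)=-1408, T(14)=-512; answer -512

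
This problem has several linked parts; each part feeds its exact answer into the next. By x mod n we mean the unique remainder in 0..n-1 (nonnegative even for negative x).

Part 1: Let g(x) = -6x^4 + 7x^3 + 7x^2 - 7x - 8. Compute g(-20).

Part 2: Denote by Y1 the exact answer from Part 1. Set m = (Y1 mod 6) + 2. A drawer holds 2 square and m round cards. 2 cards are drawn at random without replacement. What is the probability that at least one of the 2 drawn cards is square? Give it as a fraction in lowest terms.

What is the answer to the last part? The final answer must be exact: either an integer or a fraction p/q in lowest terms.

3/5

Part 1: -6*(-20)^4 + 7*(-20)^3 + 7*(-20)^2 - 7*(-20)^1 - 8 = (-960000) + (-56000) + (2800) + (140) + (-8) = -1013068; answer -1013068
Part 2: Y1 = -1013068; m = 4; total draws C(6,2) = 15; complement C(4,2) = 6; favorable 15 - 6 = 9; P = 3/5; answer 3/5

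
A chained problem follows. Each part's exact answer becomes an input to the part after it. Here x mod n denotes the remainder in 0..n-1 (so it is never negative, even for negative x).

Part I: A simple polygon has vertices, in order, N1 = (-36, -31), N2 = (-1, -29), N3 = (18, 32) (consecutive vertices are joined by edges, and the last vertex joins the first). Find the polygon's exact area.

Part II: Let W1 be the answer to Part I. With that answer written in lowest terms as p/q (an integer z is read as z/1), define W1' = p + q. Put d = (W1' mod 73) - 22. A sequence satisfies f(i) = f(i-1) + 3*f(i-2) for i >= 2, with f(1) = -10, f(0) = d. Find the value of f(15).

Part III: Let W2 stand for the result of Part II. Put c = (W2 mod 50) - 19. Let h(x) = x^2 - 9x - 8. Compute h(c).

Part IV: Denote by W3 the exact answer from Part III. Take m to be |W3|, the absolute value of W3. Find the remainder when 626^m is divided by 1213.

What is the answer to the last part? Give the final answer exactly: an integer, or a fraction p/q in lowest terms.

289

Part I: cross terms: (-36*-29 - -1*-31)=1013, (-1*32 - 18*-29)=490, (18*-31 - -36*32)=594; twice the area = |2097| = 2097; area = 2097/2; answer 2097/2
Part II: W1 = 2097/2; threaded value p + q = 2099; d = 33; f(2) = 1*(-10) + 3*(33) = 89; iterating: f(2)=89, f(3)=59, f(4)=326, f(5)=503, f(6)=1481, f(7)=2990, f(8)=7433, f(9)=16403, f(10)=38702, f(11)=87911, f(12)=204017, f(13)=467750, f(14)=1079801, f(15)=2483051; answer 2483051
Part III: W2 = 2483051; c = -18; 1*(-18)^2 - 9*(-18)^1 - 8 = (324) + (162) + (-8) = 478; answer 478
Part IV: W3 = 478; m = 478; squarings mod 1213: 626^1=626, 626^2=77, 626^4=1077, 626^8=301, 626^16=839, 626^32=381, 626^64=814, 626^128=298, 626^256=255; 626^478 = 626^2 * 626^4 * 626^8 * 626^16 * 626^64 * 626^128 * 626^256 = 289 (mod 1213); answer 289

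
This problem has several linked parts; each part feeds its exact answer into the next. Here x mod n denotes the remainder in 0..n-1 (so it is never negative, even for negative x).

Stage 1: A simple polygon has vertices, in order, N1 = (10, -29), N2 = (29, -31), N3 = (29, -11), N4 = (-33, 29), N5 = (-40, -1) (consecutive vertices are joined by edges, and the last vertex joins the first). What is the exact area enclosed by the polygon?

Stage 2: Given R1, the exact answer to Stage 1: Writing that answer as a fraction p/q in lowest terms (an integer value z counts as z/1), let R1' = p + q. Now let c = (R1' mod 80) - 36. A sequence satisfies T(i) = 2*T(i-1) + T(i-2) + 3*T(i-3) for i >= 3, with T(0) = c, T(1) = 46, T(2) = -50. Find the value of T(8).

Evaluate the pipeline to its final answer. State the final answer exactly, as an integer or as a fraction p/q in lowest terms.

2366

Stage 1: cross terms: (10*-31 - 29*-29)=531, (29*-11 - 29*-31)=580, (29*29 - -33*-11)=478, (-33*-1 - -40*29)=1193, (-40*-29 - 10*-1)=1170; twice the area = |3952| = 3952; area = 1976; answer 1976
Stage 2: R1 = 1976; threaded value p + q = 1977; c = 21; T(3) = 2*(-50) + 1*(46) + 3*(21) = 9; iterating: T(3)=9, T(4)=106, T(5)=71, T(6)=275, T(7)=939, T(8)=2366; answer 2366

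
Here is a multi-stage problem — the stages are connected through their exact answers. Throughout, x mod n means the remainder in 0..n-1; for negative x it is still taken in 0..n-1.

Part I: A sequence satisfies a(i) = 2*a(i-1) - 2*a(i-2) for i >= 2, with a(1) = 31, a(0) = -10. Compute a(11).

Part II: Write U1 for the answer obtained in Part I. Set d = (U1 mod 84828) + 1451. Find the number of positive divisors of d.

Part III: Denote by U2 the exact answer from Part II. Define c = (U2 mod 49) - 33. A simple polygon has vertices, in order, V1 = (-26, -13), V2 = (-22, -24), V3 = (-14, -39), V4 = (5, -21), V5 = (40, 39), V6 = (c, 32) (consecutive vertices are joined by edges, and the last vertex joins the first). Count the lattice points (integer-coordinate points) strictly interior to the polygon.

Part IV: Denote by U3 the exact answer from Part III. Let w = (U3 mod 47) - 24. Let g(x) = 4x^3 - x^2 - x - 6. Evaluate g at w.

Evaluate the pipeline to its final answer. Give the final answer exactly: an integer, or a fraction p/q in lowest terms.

16106

Part I: a(2) = 2*(31) - 2*(-10) = 82; iterating: a(2)=82, a(3)=102, a(4)=40, a(5)=-124, a(6)=-328, a(7)=-408, a(8)=-160, a(9)=496, a(10)=1312, a(11)=1632; answer 1632
Part II: U1 = 1632; d = 3083; 3083 is prime, so its only divisors are 1 and 3083; count = 2; answer 2
Part III: U2 = 2; c = -31; cross terms: (-26*-24 - -22*-13)=338, (-22*-39 - -14*-24)=522, (-14*-21 - 5*-39)=489, (5*39 - 40*-21)=1035, (40*32 - -31*39)=2489, (-31*-13 - -26*32)=1235; twice the area = |6108| = 6108; area = 3054; boundary points = 1 + 1 + 1 + 5 + 1 + 5 = 14; strictly interior points = area - boundary/2 + 1 = 3048; answer 3048
Part IV: U3 = 3048; w = 16; 4*(16)^3 - 1*(16)^2 - 1*(16)^1 - 6 = (16384) + (-256) + (-16) + (-6) = 16106; answer 16106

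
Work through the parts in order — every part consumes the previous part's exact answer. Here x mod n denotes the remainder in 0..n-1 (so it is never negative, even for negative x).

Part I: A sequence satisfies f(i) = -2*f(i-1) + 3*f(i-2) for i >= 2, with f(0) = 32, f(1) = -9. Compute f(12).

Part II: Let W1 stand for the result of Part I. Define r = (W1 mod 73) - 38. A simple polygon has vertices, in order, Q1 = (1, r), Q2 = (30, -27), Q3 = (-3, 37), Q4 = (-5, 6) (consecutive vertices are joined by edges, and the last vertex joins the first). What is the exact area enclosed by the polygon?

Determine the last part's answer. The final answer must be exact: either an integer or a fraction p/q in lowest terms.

Part I: f(2) = -2*(-9) + 3*(32) = 114; iterating: f(2)=114, f(3)=-255, f(4)=852, f(5)=-2469, f(6)=7494, f(7)=-22395, f(8)=67272, f(9)=-201729, f(10)=605274, f(11)=-1815735, f(12)=5447292; answer 5447292
Part II: W1 = 5447292; r = -6; cross terms: (1*-27 - 30*-6)=153, (30*37 - -3*-27)=1029, (-3*6 - -5*37)=167, (-5*-6 - 1*6)=24; twice the area = |1373| = 1373; area = 1373/2; answer 1373/2

1373/2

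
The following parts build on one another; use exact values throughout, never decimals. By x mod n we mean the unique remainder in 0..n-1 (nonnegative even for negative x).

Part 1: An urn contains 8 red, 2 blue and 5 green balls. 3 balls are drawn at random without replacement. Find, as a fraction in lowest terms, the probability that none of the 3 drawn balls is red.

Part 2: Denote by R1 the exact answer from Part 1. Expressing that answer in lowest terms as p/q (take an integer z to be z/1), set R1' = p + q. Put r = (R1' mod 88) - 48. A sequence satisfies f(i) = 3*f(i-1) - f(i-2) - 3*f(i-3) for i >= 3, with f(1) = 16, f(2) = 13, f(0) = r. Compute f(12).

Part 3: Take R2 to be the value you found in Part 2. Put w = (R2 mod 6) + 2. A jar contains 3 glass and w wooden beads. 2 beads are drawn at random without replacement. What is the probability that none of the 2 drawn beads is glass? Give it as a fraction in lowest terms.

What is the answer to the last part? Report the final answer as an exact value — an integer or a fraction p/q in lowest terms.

Part 1: total draws C(15,3) = 455; favorable C(7,3) = 35; P = 1/13; answer 1/13
Part 2: R1 = 1/13; threaded value p + q = 14; r = -34; f(3) = 3*(13) - 1*(16) - 3*(-34) = 125; iterating: f(3)=125, f(4)=314, f(5)=778, f(6)=1645, f(7)=3215, f(8)=5666, f(9)=8848, f(10)=11233, f(11)=7853, f(12)=-14218; answer -14218
Part 3: R2 = -14218; w = 4; total draws C(7,2) = 21; favorable C(4,2) = 6; P = 2/7; answer 2/7

2/7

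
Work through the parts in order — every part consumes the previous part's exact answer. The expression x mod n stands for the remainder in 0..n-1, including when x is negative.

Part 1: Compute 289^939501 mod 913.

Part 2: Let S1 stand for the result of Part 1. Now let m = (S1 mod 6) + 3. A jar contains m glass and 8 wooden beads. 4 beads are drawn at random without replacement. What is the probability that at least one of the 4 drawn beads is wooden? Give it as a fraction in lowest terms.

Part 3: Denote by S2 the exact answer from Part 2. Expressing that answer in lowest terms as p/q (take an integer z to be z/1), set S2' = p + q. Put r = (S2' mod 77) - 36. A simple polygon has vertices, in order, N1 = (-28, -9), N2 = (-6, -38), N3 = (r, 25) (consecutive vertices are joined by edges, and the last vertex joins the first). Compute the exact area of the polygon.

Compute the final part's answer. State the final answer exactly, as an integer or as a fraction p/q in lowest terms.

Part 1: squarings mod 913: 289^1=289, 289^2=438, 289^4=114, 289^8=214, 289^16=146, 289^32=317, 289^64=59, 289^128=742, 289^256=25, 289^512=625, 289^1024=774, 289^2048=148, 289^4096=905, 289^8192=64, 289^16384=444, 289^32768=841, 289^65536=619, 289^131072=614, 289^262144=840, 289^524288=764; 289^939501 = 289^1 * 289^4 * 289^8 * 289^32 * 289^64 * 289^128 * 289^256 * 289^1024 * 289^4096 * 289^16384 * 289^131072 * 289^262144 * 289^524288 = 3 (mod 913); answer 3
Part 2: S1 = 3; m = 6; total draws C(14,4) = 1001; complement C(6,4) = 15; favorable 1001 - 15 = 986; P = 986/1001; answer 986/1001
Part 3: S2 = 986/1001; threaded value p + q = 1987; r = 26; cross terms: (-28*-38 - -6*-9)=1010, (-6*25 - 26*-38)=838, (26*-9 - -28*25)=466; twice the area = |2314| = 2314; area = 1157; answer 1157

1157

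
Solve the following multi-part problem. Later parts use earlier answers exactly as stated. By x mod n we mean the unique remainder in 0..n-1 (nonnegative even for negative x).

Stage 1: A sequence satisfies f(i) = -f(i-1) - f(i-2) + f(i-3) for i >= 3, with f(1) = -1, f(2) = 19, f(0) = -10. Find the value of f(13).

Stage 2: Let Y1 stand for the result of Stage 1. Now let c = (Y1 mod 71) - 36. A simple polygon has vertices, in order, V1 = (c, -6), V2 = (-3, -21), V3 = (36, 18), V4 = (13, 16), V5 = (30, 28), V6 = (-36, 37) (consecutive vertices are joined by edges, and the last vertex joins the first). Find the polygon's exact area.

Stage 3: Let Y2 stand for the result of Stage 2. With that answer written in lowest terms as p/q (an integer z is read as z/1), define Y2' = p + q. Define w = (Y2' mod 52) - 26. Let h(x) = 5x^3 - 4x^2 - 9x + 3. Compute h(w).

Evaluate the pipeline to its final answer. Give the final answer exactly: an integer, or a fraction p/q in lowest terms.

Stage 1: f(3) = -1*(19) - 1*(-1) + 1*(-10) = -28; iterating: f(3)=-28, f(4)=8, f(5)=39, f(6)=-75, f(7)=44, f(8)=70, f(9)=-189, f(10)=163, f(11)=96, f(12)=-448, f(13)=515; answer 515
Stage 2: Y1 = 515; c = -18; cross terms: (-18*-21 - -3*-6)=360, (-3*18 - 36*-21)=702, (36*16 - 13*18)=342, (13*28 - 30*16)=-116, (30*37 - -36*28)=2118, (-36*-6 - -18*37)=882; twice the area = |4288| = 4288; area = 2144; answer 2144
Stage 3: Y2 = 2144; threaded value p + q = 2145; w = -13; 5*(-13)^3 - 4*(-13)^2 - 9*(-13)^1 + 3 = (-10985) + (-676) + (117) + (3) = -11541; answer -11541

-11541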